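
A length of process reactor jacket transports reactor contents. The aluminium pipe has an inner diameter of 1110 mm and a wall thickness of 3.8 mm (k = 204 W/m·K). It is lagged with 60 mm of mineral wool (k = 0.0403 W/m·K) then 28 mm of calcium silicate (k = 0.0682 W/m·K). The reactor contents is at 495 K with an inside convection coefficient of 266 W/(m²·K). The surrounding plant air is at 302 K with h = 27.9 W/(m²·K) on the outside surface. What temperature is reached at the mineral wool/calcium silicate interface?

T ≈ 344 K

Treating each annulus and film as a series resistance:
R_inner film = 1/(h_i·2πr₁L) = 1/(266×2π×0.555×1) = 0.001078 K/W
R_aluminium pipe wall = ln(558.8/555)/(2π×204×1) = 5.324×10^-6 K/W
R_mineral wool = ln(618.8/558.8)/(2π×0.0403×1) = 0.4028 K/W
R_calcium silicate = ln(646.8/618.8)/(2π×0.0682×1) = 0.1033 K/W
R_outer film = 1/(h_o·2πr_oL) = 1/(27.9×2π×0.6468×1) = 0.00882 K/W
R_total = 0.516 K/W
Q = ΔT/R_total = 193/0.516
Q = 374 W/m
T_interface = T_inner − Q·ΣR(inner→interface) = 495 − 374×0.4039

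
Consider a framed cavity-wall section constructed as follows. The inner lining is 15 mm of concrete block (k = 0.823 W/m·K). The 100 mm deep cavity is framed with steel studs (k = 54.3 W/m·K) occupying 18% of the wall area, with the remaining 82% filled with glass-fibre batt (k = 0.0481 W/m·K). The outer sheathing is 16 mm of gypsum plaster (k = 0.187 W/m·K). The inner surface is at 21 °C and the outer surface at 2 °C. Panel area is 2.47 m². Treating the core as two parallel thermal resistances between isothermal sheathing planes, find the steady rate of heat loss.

Q ≈ 412 W

Sheathing layers in series; stud and cavity paths in parallel between them.
R_inner = 0.015/(0.823×2.47) = 0.007379 K/W
R_stud  = 0.1/(54.3×0.18×2.47) = 0.004142 K/W
R_cav   = 0.1/(0.0481×0.82×2.47) = 1.026 K/W
1/R_core = 1/R_stud + 1/R_cav → R_core = 0.004126 K/W
R_outer = 0.016/(0.187×2.47) = 0.03464 K/W
R_total = 0.04614 K/W
Q = ΔT/R_total = 19/0.04614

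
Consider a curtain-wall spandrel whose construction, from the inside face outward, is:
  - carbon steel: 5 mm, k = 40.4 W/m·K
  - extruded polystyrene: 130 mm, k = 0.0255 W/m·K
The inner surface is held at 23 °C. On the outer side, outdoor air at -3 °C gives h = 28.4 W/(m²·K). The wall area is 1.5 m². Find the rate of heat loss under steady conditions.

Treating each layer as a thermal resistance in series:
R_carbon steel = L/(kA) = 0.005/(40.4×1.5) = 8.251×10^-5 K/W
R_extruded polystyrene = L/(kA) = 0.13/(0.0255×1.5) = 3.399 K/W
R_outer film = 1/(h_o·A) = 1/(28.4×1.5) = 0.02347 K/W
R_total = 3.422 K/W
Q = ΔT / R_total = 26 / 3.422

Q ≈ 7.6 W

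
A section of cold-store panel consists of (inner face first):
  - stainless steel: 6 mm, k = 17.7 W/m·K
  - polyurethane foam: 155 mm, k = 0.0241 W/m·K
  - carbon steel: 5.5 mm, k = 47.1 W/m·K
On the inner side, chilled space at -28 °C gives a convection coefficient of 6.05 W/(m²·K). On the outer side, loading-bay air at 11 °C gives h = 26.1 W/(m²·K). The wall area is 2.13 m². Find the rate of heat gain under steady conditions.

Q ≈ 12.5 W

Using the resistance-network approach (series):
R_inner film = 1/(h_i·A) = 1/(6.05×2.13) = 0.0776 K/W
R_stainless steel = L/(kA) = 0.006/(17.7×2.13) = 1.591×10^-4 K/W
R_polyurethane foam = L/(kA) = 0.155/(0.0241×2.13) = 3.02 K/W
R_carbon steel = L/(kA) = 0.0055/(47.1×2.13) = 5.482×10^-5 K/W
R_outer film = 1/(h_o·A) = 1/(26.1×2.13) = 0.01799 K/W
R_total = 3.115 K/W
Q = ΔT / R_total = 39 / 3.115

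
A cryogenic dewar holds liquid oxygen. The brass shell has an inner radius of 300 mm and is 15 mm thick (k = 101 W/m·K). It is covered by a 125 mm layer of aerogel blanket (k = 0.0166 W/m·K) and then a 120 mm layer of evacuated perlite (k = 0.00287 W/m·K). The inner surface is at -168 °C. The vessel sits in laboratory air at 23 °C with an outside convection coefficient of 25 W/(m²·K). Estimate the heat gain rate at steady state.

For a spherical shell R = (1/r₁ − 1/r₂)/(4πk); film R = 1/(h·4πr²). In series:
R_brass shell = (1/0.3 − 1/0.315)/(4π×101) = 1.251×10^-4 K/W
R_aerogel blanket = (1/0.315 − 1/0.44)/(4π×0.0166) = 4.323 K/W
R_evacuated perlite = (1/0.44 − 1/0.56)/(4π×0.00287) = 13.5 K/W
R_outer film = 1/(h·4πr_o²) = 1/(25×4π×0.56²) = 0.01015 K/W
R_total = 17.84 K/W
Q = ΔT/R_total = 191/17.84

Q ≈ 10.7 W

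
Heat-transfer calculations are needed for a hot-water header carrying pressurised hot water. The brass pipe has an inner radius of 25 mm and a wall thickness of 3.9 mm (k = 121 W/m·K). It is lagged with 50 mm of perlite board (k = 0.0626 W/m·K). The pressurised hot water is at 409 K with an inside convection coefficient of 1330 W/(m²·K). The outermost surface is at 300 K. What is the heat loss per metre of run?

q′ ≈ 42.6 W/m

For a radial system each layer contributes R = ln(r_out/r_in)/(2πkL); films add R = 1/(hA).
R_inner film = 1/(h_i·2πr₁L) = 1/(1330×2π×0.025×1) = 0.004787 K/W
R_brass pipe wall = ln(28.9/25)/(2π×121×1) = 1.907×10^-4 K/W
R_perlite board = ln(78.9/28.9)/(2π×0.0626×1) = 2.553 K/W
R_total = 2.558 K/W
Q = ΔT/R_total = 109/2.558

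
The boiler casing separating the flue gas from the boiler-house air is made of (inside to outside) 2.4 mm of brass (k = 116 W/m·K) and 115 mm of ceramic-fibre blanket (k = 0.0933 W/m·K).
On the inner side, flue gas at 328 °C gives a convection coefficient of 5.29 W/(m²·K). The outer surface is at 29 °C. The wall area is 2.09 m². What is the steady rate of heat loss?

Q ≈ 440 W

Treating each layer as a thermal resistance in series:
R_inner film = 1/(h_i·A) = 1/(5.29×2.09) = 0.09045 K/W
R_brass = L/(kA) = 0.0024/(116×2.09) = 9.899×10^-6 K/W
R_ceramic-fibre blanket = L/(kA) = 0.115/(0.0933×2.09) = 0.5898 K/W
R_total = 0.6802 K/W
Q = ΔT / R_total = 299 / 0.6802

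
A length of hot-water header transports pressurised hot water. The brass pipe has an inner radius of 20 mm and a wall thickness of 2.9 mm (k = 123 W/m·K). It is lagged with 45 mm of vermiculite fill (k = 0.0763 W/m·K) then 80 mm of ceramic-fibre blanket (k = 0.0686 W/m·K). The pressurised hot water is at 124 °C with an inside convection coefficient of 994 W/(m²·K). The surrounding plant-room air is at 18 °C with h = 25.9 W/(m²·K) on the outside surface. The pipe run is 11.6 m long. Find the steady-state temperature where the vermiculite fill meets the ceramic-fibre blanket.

Per-layer cylindrical resistances, series-summed:
R_inner film = 1/(h_i·2πr₁L) = 1/(994×2π×0.02×11.6) = 6.902×10^-4 K/W
R_brass pipe wall = ln(22.9/20)/(2π×123×11.6) = 1.51×10^-5 K/W
R_vermiculite fill = ln(67.9/22.9)/(2π×0.0763×11.6) = 0.1954 K/W
R_ceramic-fibre blanket = ln(147.9/67.9)/(2π×0.0686×11.6) = 0.1557 K/W
R_outer film = 1/(h_o·2πr_oL) = 1/(25.9×2π×0.1479×11.6) = 0.003582 K/W
R_total = 0.3554 K/W
Q = ΔT/R_total = 106/0.3554
Q = 298 W
T_interface = T_inner − Q·ΣR(inner→interface) = 124 − 298×0.1962

T ≈ 65.5 °C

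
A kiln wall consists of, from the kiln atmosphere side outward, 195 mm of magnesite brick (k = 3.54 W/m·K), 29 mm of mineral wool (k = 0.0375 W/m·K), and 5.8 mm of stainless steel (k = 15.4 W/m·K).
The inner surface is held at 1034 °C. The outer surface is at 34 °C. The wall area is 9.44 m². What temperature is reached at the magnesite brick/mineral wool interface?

T ≈ 968 °C

Using the resistance-network approach (series):
R_magnesite brick = L/(kA) = 0.195/(3.54×9.44) = 0.005835 K/W
R_mineral wool = L/(kA) = 0.029/(0.0375×9.44) = 0.08192 K/W
R_stainless steel = L/(kA) = 0.0058/(15.4×9.44) = 3.99×10^-5 K/W
R_total = 0.0878 K/W;  Q = ΔT/R_total = 1000/0.0878 = 11390 W
T_interface = T_inner − Q·ΣR(inner→interface) = 1034 − 11400×0.005835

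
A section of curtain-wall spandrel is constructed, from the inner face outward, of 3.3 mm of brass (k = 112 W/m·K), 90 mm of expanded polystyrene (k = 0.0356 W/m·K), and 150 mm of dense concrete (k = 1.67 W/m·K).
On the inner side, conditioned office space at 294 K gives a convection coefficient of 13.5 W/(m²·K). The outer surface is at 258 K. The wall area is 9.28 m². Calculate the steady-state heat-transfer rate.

Q ≈ 124 W

Thermal resistances in series:
R_inner film = 1/(h_i·A) = 1/(13.5×9.28) = 0.007982 K/W
R_brass = L/(kA) = 0.0033/(112×9.28) = 3.175×10^-6 K/W
R_expanded polystyrene = L/(kA) = 0.09/(0.0356×9.28) = 0.2724 K/W
R_dense concrete = L/(kA) = 0.15/(1.67×9.28) = 0.009679 K/W
R_total = 0.2901 K/W
Q = ΔT / R_total = 36 / 0.2901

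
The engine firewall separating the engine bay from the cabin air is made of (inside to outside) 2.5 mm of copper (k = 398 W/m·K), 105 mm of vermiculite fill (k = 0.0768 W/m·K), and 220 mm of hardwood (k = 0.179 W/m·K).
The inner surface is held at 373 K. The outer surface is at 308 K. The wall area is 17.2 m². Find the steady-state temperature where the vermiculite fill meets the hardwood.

Treating each layer as a thermal resistance in series:
R_copper = L/(kA) = 0.0025/(398×17.2) = 3.652×10^-7 K/W
R_vermiculite fill = L/(kA) = 0.105/(0.0768×17.2) = 0.07949 K/W
R_hardwood = L/(kA) = 0.22/(0.179×17.2) = 0.07146 K/W
R_total = 0.1509 K/W;  Q = ΔT/R_total = 65/0.1509 = 430.6 W
T_interface = T_inner − Q·ΣR(inner→interface) = 373 − 431×0.07949

T ≈ 339 K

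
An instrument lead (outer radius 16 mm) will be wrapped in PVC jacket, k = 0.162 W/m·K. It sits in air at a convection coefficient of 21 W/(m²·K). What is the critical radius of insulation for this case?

For a cylinder r_cr = k/h = 0.162/21
r_cr = 7.71 mm; since the bare radius (16 mm) is above r_cr, any added insulation will reduce heat loss.

r_cr ≈ 7.71 mm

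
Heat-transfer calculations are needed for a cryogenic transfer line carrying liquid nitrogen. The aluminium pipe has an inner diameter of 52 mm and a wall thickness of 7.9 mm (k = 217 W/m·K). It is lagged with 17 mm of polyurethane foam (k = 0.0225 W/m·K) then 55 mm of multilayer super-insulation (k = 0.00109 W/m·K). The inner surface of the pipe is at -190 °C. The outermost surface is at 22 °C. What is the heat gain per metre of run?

q′ ≈ 1.93 W/m

For a radial system each layer contributes R = ln(r_out/r_in)/(2πkL); films add R = 1/(hA).
R_aluminium pipe wall = ln(33.9/26)/(2π×217×1) = 1.946×10^-4 K/W
R_polyurethane foam = ln(50.9/33.9)/(2π×0.0225×1) = 2.875 K/W
R_multilayer super-insulation = ln(105.9/50.9)/(2π×0.00109×1) = 107 K/W
R_total = 109.8 K/W
Q = ΔT/R_total = 212/109.8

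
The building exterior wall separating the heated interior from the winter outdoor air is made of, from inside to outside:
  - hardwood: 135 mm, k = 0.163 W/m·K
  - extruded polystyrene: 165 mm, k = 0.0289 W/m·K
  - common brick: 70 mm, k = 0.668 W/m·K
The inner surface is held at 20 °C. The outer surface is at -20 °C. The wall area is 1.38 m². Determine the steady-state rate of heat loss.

Model the wall as resistances in series:
R_hardwood = L/(kA) = 0.135/(0.163×1.38) = 0.6002 K/W
R_extruded polystyrene = L/(kA) = 0.165/(0.0289×1.38) = 4.137 K/W
R_common brick = L/(kA) = 0.07/(0.668×1.38) = 0.07594 K/W
R_total = 4.813 K/W
Q = ΔT / R_total = 40 / 4.813

Q ≈ 8.31 W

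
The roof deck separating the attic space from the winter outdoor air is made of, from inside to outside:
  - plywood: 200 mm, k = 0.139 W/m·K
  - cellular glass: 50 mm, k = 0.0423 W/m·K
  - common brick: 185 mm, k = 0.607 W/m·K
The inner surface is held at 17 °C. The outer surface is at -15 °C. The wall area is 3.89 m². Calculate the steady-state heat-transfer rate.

Using the resistance-network approach (series):
R_plywood = L/(kA) = 0.2/(0.139×3.89) = 0.3699 K/W
R_cellular glass = L/(kA) = 0.05/(0.0423×3.89) = 0.3039 K/W
R_common brick = L/(kA) = 0.185/(0.607×3.89) = 0.07835 K/W
R_total = 0.7521 K/W
Q = ΔT / R_total = 32 / 0.7521

Q ≈ 42.5 W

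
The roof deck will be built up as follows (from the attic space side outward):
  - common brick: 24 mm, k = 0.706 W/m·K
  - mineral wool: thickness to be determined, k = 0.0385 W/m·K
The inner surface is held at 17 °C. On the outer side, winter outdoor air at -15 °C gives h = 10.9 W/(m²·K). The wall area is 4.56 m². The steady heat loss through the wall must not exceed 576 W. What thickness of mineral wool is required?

L ≈ 4.91 mm

Model the wall as resistances in series:
R_common brick = L/(kA) = 0.024/(0.706×4.56) = 0.007455 K/W
R_outer film = 1/(h_o·A) = 1/(10.9×4.56) = 0.02012 K/W
Sum of the known resistances R_other = 0.02757 K/W
Required total resistance R_tot = ΔT/Q_allow = 32/576 = 0.05556 K/W
R_mineral wool = R_tot − R_other = 0.02798 K/W
L = R·k·A = 0.02798×0.0385×4.56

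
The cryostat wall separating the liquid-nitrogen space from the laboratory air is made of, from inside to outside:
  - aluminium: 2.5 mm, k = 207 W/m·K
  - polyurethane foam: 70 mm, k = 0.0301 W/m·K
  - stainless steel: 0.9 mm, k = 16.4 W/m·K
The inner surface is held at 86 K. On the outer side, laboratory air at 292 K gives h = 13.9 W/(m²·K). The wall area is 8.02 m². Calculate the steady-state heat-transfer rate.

Q ≈ 689 W

Series thermal resistances:
R_aluminium = L/(kA) = 0.0025/(207×8.02) = 1.506×10^-6 K/W
R_polyurethane foam = L/(kA) = 0.07/(0.0301×8.02) = 0.29 K/W
R_stainless steel = L/(kA) = 0.0009/(16.4×8.02) = 6.843×10^-6 K/W
R_outer film = 1/(h_o·A) = 1/(13.9×8.02) = 0.00897 K/W
R_total = 0.299 K/W
Q = ΔT / R_total = 206 / 0.299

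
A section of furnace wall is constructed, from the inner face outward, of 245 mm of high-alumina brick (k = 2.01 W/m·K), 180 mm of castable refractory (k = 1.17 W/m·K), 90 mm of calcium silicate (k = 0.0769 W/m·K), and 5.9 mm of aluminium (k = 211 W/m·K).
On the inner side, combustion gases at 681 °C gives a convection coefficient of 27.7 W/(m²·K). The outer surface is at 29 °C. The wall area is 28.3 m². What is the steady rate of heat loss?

Q ≈ 12400 W

Treating each layer as a thermal resistance in series:
R_inner film = 1/(h_i·A) = 1/(27.7×28.3) = 0.001276 K/W
R_high-alumina brick = L/(kA) = 0.245/(2.01×28.3) = 0.004307 K/W
R_castable refractory = L/(kA) = 0.18/(1.17×28.3) = 0.005436 K/W
R_calcium silicate = L/(kA) = 0.09/(0.0769×28.3) = 0.04136 K/W
R_aluminium = L/(kA) = 0.0059/(211×28.3) = 9.881×10^-7 K/W
R_total = 0.05238 K/W
Q = ΔT / R_total = 652 / 0.05238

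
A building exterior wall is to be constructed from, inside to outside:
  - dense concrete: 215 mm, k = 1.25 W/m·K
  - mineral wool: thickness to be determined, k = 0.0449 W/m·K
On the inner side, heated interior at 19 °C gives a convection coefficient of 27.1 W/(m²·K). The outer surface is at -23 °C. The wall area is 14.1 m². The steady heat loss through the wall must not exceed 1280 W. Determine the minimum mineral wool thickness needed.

Model the wall as resistances in series:
R_inner film = 1/(h_i·A) = 1/(27.1×14.1) = 0.002617 K/W
R_dense concrete = L/(kA) = 0.215/(1.25×14.1) = 0.0122 K/W
Sum of the known resistances R_other = 0.01482 K/W
Required total resistance R_tot = ΔT/Q_allow = 42/1280 = 0.03281 K/W
R_mineral wool = R_tot − R_other = 0.018 K/W
L = R·k·A = 0.018×0.0449×14.1

L ≈ 11.4 mm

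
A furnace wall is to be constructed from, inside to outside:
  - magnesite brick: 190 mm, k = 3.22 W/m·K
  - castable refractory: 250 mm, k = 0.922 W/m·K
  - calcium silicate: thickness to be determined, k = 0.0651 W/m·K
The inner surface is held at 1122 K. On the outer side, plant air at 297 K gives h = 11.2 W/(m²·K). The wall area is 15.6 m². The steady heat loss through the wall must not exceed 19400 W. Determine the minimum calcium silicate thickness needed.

Thermal resistances in series:
R_magnesite brick = L/(kA) = 0.19/(3.22×15.6) = 0.003782 K/W
R_castable refractory = L/(kA) = 0.25/(0.922×15.6) = 0.01738 K/W
R_outer film = 1/(h_o·A) = 1/(11.2×15.6) = 0.005723 K/W
Sum of the known resistances R_other = 0.02689 K/W
Required total resistance R_tot = ΔT/Q_allow = 825/19400 = 0.04253 K/W
R_calcium silicate = R_tot − R_other = 0.01564 K/W
L = R·k·A = 0.01564×0.0651×15.6

L ≈ 15.9 mm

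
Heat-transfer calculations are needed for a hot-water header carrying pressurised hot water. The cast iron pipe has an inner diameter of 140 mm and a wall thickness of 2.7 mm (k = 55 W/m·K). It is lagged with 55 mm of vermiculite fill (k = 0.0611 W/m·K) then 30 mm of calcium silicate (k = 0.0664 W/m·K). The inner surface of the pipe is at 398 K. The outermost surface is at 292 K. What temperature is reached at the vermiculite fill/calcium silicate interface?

T ≈ 319 K

Per-layer cylindrical resistances, series-summed:
R_cast iron pipe wall = ln(72.7/70)/(2π×55×1) = 1.095×10^-4 K/W
R_vermiculite fill = ln(127.7/72.7)/(2π×0.0611×1) = 1.467 K/W
R_calcium silicate = ln(157.7/127.7)/(2π×0.0664×1) = 0.5058 K/W
R_total = 1.973 K/W
Q = ΔT/R_total = 106/1.973
Q = 53.7 W/m
T_interface = T_inner − Q·ΣR(inner→interface) = 398 − 53.7×1.468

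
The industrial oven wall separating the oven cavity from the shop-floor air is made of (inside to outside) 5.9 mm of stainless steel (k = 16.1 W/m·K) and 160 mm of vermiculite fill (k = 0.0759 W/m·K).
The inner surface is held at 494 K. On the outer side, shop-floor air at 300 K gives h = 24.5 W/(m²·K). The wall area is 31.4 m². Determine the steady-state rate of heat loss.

Treating each layer as a thermal resistance in series:
R_stainless steel = L/(kA) = 0.0059/(16.1×31.4) = 1.167×10^-5 K/W
R_vermiculite fill = L/(kA) = 0.16/(0.0759×31.4) = 0.06713 K/W
R_outer film = 1/(h_o·A) = 1/(24.5×31.4) = 0.0013 K/W
R_total = 0.06845 K/W
Q = ΔT / R_total = 194 / 0.06845

Q ≈ 2830 W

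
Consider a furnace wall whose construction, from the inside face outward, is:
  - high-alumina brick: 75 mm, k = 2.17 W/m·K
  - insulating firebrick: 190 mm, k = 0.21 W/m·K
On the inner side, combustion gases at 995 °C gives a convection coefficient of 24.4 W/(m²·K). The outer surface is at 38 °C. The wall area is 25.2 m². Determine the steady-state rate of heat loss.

Q ≈ 24600 W

Series thermal resistances:
R_inner film = 1/(h_i·A) = 1/(24.4×25.2) = 0.001626 K/W
R_high-alumina brick = L/(kA) = 0.075/(2.17×25.2) = 0.001372 K/W
R_insulating firebrick = L/(kA) = 0.19/(0.21×25.2) = 0.0359 K/W
R_total = 0.0389 K/W
Q = ΔT / R_total = 957 / 0.0389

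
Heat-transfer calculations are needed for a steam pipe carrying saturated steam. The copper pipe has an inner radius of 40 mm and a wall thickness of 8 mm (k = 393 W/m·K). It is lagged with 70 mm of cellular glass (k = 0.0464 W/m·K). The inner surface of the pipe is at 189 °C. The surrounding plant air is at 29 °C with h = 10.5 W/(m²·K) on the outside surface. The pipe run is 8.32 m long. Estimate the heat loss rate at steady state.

Q ≈ 414 W

Radial resistances (cylindrical: R_cond = ln(r_o/r_i)/(2πkL), R_conv = 1/(h·2πrL)):
R_copper pipe wall = ln(48/40)/(2π×393×8.32) = 8.874×10^-6 K/W
R_cellular glass = ln(118/48)/(2π×0.0464×8.32) = 0.3708 K/W
R_outer film = 1/(h_o·2πr_oL) = 1/(10.5×2π×0.118×8.32) = 0.01544 K/W
R_total = 0.3863 K/W
Q = ΔT/R_total = 160/0.3863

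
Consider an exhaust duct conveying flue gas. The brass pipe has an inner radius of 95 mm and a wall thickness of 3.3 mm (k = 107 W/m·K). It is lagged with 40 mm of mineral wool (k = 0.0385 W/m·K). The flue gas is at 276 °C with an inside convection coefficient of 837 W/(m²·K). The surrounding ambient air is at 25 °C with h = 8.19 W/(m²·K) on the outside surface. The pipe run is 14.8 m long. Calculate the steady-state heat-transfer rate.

Radial resistances (cylindrical: R_cond = ln(r_o/r_i)/(2πkL), R_conv = 1/(h·2πrL)):
R_inner film = 1/(h_i·2πr₁L) = 1/(837×2π×0.095×14.8) = 1.352×10^-4 K/W
R_brass pipe wall = ln(98.3/95)/(2π×107×14.8) = 3.432×10^-6 K/W
R_mineral wool = ln(138.3/98.3)/(2π×0.0385×14.8) = 0.09536 K/W
R_outer film = 1/(h_o·2πr_oL) = 1/(8.19×2π×0.1383×14.8) = 0.009494 K/W
R_total = 0.105 K/W
Q = ΔT/R_total = 251/0.105

Q ≈ 2390 W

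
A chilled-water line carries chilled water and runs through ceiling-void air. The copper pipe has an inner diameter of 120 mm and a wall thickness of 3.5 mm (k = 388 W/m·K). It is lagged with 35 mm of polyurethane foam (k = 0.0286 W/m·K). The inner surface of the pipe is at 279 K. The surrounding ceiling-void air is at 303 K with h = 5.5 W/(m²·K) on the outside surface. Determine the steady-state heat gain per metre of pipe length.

Treating each annulus and film as a series resistance:
R_copper pipe wall = ln(63.5/60)/(2π×388×1) = 2.326×10^-5 K/W
R_polyurethane foam = ln(98.5/63.5)/(2π×0.0286×1) = 2.443 K/W
R_outer film = 1/(h_o·2πr_oL) = 1/(5.5×2π×0.0985×1) = 0.2938 K/W
R_total = 2.737 K/W
Q = ΔT/R_total = 24/2.737

q′ ≈ 8.77 W/m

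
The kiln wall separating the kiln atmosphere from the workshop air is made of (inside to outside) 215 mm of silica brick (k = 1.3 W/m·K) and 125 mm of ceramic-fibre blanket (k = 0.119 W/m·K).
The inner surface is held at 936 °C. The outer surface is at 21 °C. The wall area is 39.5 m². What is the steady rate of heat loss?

Q ≈ 29700 W

Treating each layer as a thermal resistance in series:
R_silica brick = L/(kA) = 0.215/(1.3×39.5) = 0.004187 K/W
R_ceramic-fibre blanket = L/(kA) = 0.125/(0.119×39.5) = 0.02659 K/W
R_total = 0.03078 K/W
Q = ΔT / R_total = 915 / 0.03078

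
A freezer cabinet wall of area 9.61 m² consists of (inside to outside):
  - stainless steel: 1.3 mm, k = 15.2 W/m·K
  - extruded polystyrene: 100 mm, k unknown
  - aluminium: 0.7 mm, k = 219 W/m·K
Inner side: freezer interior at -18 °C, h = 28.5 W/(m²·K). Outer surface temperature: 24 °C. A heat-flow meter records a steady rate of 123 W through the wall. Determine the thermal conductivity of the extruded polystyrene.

Thermal resistances in series:
R_inner film = 1/(h_i·A) = 1/(28.5×9.61) = 0.003651 K/W
R_stainless steel = L/(kA) = 0.0013/(15.2×9.61) = 8.9×10^-6 K/W
R_aluminium = L/(kA) = 0.0007/(219×9.61) = 3.326×10^-7 K/W
Sum of known resistances R_other = 0.00366 K/W
Total R = ΔT/Q = 42/123 = 0.3415 K/W
R_extruded polystyrene = R_total − R_other = 0.3378 K/W
k = L/(R·A) = 0.1/(0.3378×9.61)

k ≈ 0.0308 W/(m·K)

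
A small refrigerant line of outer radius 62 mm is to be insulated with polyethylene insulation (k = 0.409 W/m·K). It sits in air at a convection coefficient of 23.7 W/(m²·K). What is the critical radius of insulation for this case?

r_cr ≈ 17.3 mm

For a cylinder r_cr = k/h = 0.409/23.7
r_cr = 17.3 mm; since the bare radius (62 mm) is above r_cr, any added insulation will reduce heat loss.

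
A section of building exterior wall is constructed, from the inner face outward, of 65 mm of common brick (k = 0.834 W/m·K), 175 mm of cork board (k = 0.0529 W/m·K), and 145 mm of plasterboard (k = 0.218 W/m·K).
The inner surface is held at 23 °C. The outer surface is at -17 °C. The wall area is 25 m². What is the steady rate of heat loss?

Q ≈ 247 W

Thermal resistances in series:
R_common brick = L/(kA) = 0.065/(0.834×25) = 0.003118 K/W
R_cork board = L/(kA) = 0.175/(0.0529×25) = 0.1323 K/W
R_plasterboard = L/(kA) = 0.145/(0.218×25) = 0.02661 K/W
R_total = 0.162 K/W
Q = ΔT / R_total = 40 / 0.162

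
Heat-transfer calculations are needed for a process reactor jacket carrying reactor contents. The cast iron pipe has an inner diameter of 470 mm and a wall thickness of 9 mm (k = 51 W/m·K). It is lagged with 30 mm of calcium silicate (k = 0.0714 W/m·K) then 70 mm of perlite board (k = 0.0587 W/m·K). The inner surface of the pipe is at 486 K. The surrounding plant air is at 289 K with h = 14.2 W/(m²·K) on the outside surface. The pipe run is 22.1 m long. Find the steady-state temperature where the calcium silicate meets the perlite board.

Cylindrical conduction, so R = ln(r₂/r₁)/(2πkL) per layer, in series:
R_cast iron pipe wall = ln(244/235)/(2π×51×22.1) = 5.307×10^-6 K/W
R_calcium silicate = ln(274/244)/(2π×0.0714×22.1) = 0.0117 K/W
R_perlite board = ln(344/274)/(2π×0.0587×22.1) = 0.02791 K/W
R_outer film = 1/(h_o·2πr_oL) = 1/(14.2×2π×0.344×22.1) = 0.001474 K/W
R_total = 0.04109 K/W
Q = ΔT/R_total = 197/0.04109
Q = 4790 W
T_interface = T_inner − Q·ΣR(inner→interface) = 486 − 4790×0.0117

T ≈ 430 K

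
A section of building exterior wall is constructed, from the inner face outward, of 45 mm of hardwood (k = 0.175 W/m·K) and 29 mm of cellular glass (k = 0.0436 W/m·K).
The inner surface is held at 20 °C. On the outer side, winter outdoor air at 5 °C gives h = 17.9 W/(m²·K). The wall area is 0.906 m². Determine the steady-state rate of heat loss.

Treating each layer as a thermal resistance in series:
R_hardwood = L/(kA) = 0.045/(0.175×0.906) = 0.2838 K/W
R_cellular glass = L/(kA) = 0.029/(0.0436×0.906) = 0.7341 K/W
R_outer film = 1/(h_o·A) = 1/(17.9×0.906) = 0.06166 K/W
R_total = 1.08 K/W
Q = ΔT / R_total = 15 / 1.08

Q ≈ 13.9 W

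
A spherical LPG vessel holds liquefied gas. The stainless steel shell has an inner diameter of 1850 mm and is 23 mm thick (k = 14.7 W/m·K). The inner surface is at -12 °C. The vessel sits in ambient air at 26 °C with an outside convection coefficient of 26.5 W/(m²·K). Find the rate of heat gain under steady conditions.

For a spherical shell R = (1/r₁ − 1/r₂)/(4πk); film R = 1/(h·4πr²). In series:
R_stainless steel shell = (1/0.925 − 1/0.948)/(4π×14.7) = 1.42×10^-4 K/W
R_outer film = 1/(h·4πr_o²) = 1/(26.5×4π×0.948²) = 0.003341 K/W
R_total = 0.003483 K/W
Q = ΔT/R_total = 38/0.003483

Q ≈ 10900 W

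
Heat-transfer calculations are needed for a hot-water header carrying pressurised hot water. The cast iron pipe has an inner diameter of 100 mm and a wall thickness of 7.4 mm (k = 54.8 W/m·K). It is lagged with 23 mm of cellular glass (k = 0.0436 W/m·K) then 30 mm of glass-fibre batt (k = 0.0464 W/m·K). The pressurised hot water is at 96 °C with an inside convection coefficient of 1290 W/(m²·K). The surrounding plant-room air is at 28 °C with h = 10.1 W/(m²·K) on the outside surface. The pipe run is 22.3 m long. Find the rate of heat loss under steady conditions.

Treating each annulus and film as a series resistance:
R_inner film = 1/(h_i·2πr₁L) = 1/(1290×2π×0.05×22.3) = 1.107×10^-4 K/W
R_cast iron pipe wall = ln(57.4/50)/(2π×54.8×22.3) = 1.798×10^-5 K/W
R_cellular glass = ln(80.4/57.4)/(2π×0.0436×22.3) = 0.05516 K/W
R_glass-fibre batt = ln(110.4/80.4)/(2π×0.0464×22.3) = 0.04877 K/W
R_outer film = 1/(h_o·2πr_oL) = 1/(10.1×2π×0.1104×22.3) = 0.006401 K/W
R_total = 0.1105 K/W
Q = ΔT/R_total = 68/0.1105

Q ≈ 616 W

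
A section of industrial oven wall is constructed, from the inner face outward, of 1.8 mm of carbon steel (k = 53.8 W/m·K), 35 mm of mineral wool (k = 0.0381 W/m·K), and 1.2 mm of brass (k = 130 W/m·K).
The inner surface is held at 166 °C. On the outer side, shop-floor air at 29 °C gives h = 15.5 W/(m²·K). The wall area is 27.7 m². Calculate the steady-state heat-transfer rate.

Q ≈ 3860 W

Using the resistance-network approach (series):
R_carbon steel = L/(kA) = 0.0018/(53.8×27.7) = 1.208×10^-6 K/W
R_mineral wool = L/(kA) = 0.035/(0.0381×27.7) = 0.03316 K/W
R_brass = L/(kA) = 0.0012/(130×27.7) = 3.332×10^-7 K/W
R_outer film = 1/(h_o·A) = 1/(15.5×27.7) = 0.002329 K/W
R_total = 0.03549 K/W
Q = ΔT / R_total = 137 / 0.03549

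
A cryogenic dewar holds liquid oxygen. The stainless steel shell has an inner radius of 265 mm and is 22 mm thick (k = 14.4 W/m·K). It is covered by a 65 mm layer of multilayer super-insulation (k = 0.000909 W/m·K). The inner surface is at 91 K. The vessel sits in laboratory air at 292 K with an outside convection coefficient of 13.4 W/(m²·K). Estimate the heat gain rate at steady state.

Spherical conduction: R = (1/r_in − 1/r_out)/(4πk) per layer; series-sum.
R_stainless steel shell = (1/0.265 − 1/0.287)/(4π×14.4) = 0.001599 K/W
R_multilayer super-insulation = (1/0.287 − 1/0.352)/(4π×0.000909) = 56.33 K/W
R_outer film = 1/(h·4πr_o²) = 1/(13.4×4π×0.352²) = 0.04793 K/W
R_total = 56.38 K/W
Q = ΔT/R_total = 201/56.38

Q ≈ 3.57 W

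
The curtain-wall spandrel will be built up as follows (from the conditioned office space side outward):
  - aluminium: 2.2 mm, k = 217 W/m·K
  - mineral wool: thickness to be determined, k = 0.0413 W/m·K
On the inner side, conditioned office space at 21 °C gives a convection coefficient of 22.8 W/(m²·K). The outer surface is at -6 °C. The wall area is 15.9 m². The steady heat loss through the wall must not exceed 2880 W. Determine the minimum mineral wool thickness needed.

L ≈ 4.34 mm

Model the wall as resistances in series:
R_inner film = 1/(h_i·A) = 1/(22.8×15.9) = 0.002758 K/W
R_aluminium = L/(kA) = 0.0022/(217×15.9) = 6.376×10^-7 K/W
Sum of the known resistances R_other = 0.002759 K/W
Required total resistance R_tot = ΔT/Q_allow = 27/2880 = 0.009375 K/W
R_mineral wool = R_tot − R_other = 0.006616 K/W
L = R·k·A = 0.006616×0.0413×15.9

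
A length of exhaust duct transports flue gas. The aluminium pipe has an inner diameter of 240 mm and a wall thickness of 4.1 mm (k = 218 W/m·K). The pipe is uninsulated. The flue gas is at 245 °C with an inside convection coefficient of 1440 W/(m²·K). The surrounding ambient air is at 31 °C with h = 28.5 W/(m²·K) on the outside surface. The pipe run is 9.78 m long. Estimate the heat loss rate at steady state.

Radial resistances (cylindrical: R_cond = ln(r_o/r_i)/(2πkL), R_conv = 1/(h·2πrL)):
R_inner film = 1/(h_i·2πr₁L) = 1/(1440×2π×0.12×9.78) = 9.418×10^-5 K/W
R_aluminium pipe wall = ln(124.1/120)/(2π×218×9.78) = 2.508×10^-6 K/W
R_outer film = 1/(h_o·2πr_oL) = 1/(28.5×2π×0.1241×9.78) = 0.004601 K/W
R_total = 0.004698 K/W
Q = ΔT/R_total = 214/0.004698

Q ≈ 45600 W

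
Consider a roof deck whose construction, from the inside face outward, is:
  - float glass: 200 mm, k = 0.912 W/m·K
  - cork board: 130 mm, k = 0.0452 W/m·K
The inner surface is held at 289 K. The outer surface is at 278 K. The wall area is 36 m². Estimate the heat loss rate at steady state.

Model the wall as resistances in series:
R_float glass = L/(kA) = 0.2/(0.912×36) = 0.006092 K/W
R_cork board = L/(kA) = 0.13/(0.0452×36) = 0.07989 K/W
R_total = 0.08598 K/W
Q = ΔT / R_total = 11 / 0.08598

Q ≈ 128 W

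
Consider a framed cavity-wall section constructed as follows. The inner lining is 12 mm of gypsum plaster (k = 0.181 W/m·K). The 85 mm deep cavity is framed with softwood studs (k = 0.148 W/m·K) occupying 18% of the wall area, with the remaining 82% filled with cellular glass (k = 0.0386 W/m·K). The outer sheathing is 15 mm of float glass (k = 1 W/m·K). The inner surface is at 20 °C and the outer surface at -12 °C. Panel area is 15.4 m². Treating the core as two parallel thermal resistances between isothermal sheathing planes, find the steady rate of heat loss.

Sheathing layers in series; stud and cavity paths in parallel between them.
R_inner = 0.012/(0.181×15.4) = 0.004305 K/W
R_stud  = 0.085/(0.148×0.18×15.4) = 0.2072 K/W
R_cav   = 0.085/(0.0386×0.82×15.4) = 0.1744 K/W
1/R_core = 1/R_stud + 1/R_cav → R_core = 0.09469 K/W
R_outer = 0.015/(1×15.4) = 9.74×10^-4 K/W
R_total = 0.09997 K/W
Q = ΔT/R_total = 32/0.09997

Q ≈ 320 W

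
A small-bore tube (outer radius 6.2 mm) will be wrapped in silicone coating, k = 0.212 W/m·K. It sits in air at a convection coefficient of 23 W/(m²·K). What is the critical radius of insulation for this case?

r_cr ≈ 9.22 mm

For a cylinder r_cr = k/h = 0.212/23
r_cr = 9.22 mm; since the bare radius (6.2 mm) is below r_cr, adding a thin layer of insulation will *increase* heat loss.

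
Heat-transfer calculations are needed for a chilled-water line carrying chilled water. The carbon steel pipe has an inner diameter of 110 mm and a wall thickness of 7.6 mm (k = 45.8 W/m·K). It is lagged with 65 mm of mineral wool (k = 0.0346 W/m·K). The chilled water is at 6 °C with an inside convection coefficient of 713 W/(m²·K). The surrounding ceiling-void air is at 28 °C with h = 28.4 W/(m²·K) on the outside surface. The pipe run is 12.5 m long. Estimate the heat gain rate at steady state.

Q ≈ 82.7 W

Radial resistances (cylindrical: R_cond = ln(r_o/r_i)/(2πkL), R_conv = 1/(h·2πrL)):
R_inner film = 1/(h_i·2πr₁L) = 1/(713×2π×0.055×12.5) = 3.247×10^-4 K/W
R_carbon steel pipe wall = ln(62.6/55)/(2π×45.8×12.5) = 3.598×10^-5 K/W
R_mineral wool = ln(127.6/62.6)/(2π×0.0346×12.5) = 0.2621 K/W
R_outer film = 1/(h_o·2πr_oL) = 1/(28.4×2π×0.1276×12.5) = 0.003514 K/W
R_total = 0.2659 K/W
Q = ΔT/R_total = 22/0.2659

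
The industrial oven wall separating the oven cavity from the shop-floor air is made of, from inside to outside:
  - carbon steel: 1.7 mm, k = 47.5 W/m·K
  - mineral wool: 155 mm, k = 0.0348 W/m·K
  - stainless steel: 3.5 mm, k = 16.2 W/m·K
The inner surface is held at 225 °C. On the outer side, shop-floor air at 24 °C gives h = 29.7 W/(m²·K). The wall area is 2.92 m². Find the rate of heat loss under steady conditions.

Model the wall as resistances in series:
R_carbon steel = L/(kA) = 0.0017/(47.5×2.92) = 1.226×10^-5 K/W
R_mineral wool = L/(kA) = 0.155/(0.0348×2.92) = 1.525 K/W
R_stainless steel = L/(kA) = 0.0035/(16.2×2.92) = 7.399×10^-5 K/W
R_outer film = 1/(h_o·A) = 1/(29.7×2.92) = 0.01153 K/W
R_total = 1.537 K/W
Q = ΔT / R_total = 201 / 1.537

Q ≈ 131 W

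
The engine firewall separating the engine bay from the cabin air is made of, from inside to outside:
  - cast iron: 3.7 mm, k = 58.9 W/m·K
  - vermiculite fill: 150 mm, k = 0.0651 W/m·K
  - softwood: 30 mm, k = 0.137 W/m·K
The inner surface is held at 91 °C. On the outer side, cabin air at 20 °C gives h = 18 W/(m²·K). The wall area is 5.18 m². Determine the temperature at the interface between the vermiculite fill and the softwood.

T ≈ 27.6 °C

Series thermal resistances:
R_cast iron = L/(kA) = 0.0037/(58.9×5.18) = 1.213×10^-5 K/W
R_vermiculite fill = L/(kA) = 0.15/(0.0651×5.18) = 0.4448 K/W
R_softwood = L/(kA) = 0.03/(0.137×5.18) = 0.04227 K/W
R_outer film = 1/(h_o·A) = 1/(18×5.18) = 0.01073 K/W
R_total = 0.4978 K/W;  Q = ΔT/R_total = 71/0.4978 = 142.6 W
T_interface = T_inner − Q·ΣR(inner→interface) = 91 − 143×0.4448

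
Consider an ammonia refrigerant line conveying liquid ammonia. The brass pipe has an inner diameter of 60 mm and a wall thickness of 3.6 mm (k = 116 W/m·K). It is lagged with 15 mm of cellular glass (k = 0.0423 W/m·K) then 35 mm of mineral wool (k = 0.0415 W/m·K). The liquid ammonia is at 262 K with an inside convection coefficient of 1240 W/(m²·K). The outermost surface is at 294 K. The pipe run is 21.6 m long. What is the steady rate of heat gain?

Q ≈ 199 W

Cylindrical conduction, so R = ln(r₂/r₁)/(2πkL) per layer, in series:
R_inner film = 1/(h_i·2πr₁L) = 1/(1240×2π×0.03×21.6) = 1.981×10^-4 K/W
R_brass pipe wall = ln(33.6/30)/(2π×116×21.6) = 7.199×10^-6 K/W
R_cellular glass = ln(48.6/33.6)/(2π×0.0423×21.6) = 0.06429 K/W
R_mineral wool = ln(83.6/48.6)/(2π×0.0415×21.6) = 0.09631 K/W
R_total = 0.1608 K/W
Q = ΔT/R_total = 32/0.1608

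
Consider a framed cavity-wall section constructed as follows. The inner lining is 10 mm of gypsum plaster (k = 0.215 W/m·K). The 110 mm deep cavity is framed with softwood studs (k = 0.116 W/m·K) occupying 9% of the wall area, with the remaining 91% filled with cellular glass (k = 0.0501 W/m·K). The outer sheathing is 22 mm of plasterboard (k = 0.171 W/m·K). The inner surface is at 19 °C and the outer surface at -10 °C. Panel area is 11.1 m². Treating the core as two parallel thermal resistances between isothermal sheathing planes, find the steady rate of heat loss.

Q ≈ 151 W

Sheathing layers in series; stud and cavity paths in parallel between them.
R_inner = 0.01/(0.215×11.1) = 0.00419 K/W
R_stud  = 0.11/(0.116×0.09×11.1) = 0.9492 K/W
R_cav   = 0.11/(0.0501×0.91×11.1) = 0.2174 K/W
1/R_core = 1/R_stud + 1/R_cav → R_core = 0.1769 K/W
R_outer = 0.022/(0.171×11.1) = 0.01159 K/W
R_total = 0.1926 K/W
Q = ΔT/R_total = 29/0.1926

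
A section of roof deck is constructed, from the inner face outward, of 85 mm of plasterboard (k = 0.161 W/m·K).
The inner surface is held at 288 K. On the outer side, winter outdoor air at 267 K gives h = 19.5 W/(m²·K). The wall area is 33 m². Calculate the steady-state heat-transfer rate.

Model the wall as resistances in series:
R_plasterboard = L/(kA) = 0.085/(0.161×33) = 0.016 K/W
R_outer film = 1/(h_o·A) = 1/(19.5×33) = 0.001554 K/W
R_total = 0.01755 K/W
Q = ΔT / R_total = 21 / 0.01755

Q ≈ 1200 W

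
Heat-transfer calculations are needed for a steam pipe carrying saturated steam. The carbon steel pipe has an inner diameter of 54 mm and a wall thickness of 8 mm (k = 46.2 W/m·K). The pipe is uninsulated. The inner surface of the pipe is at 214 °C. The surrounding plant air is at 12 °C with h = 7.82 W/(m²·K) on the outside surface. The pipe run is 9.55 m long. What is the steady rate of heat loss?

Radial resistances (cylindrical: R_cond = ln(r_o/r_i)/(2πkL), R_conv = 1/(h·2πrL)):
R_carbon steel pipe wall = ln(35/27)/(2π×46.2×9.55) = 9.361×10^-5 K/W
R_outer film = 1/(h_o·2πr_oL) = 1/(7.82×2π×0.035×9.55) = 0.06089 K/W
R_total = 0.06098 K/W
Q = ΔT/R_total = 202/0.06098

Q ≈ 3310 W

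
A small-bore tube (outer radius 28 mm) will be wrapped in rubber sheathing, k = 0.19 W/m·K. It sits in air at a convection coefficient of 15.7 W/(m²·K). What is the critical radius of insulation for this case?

r_cr ≈ 12.1 mm

For a cylinder r_cr = k/h = 0.19/15.7
r_cr = 12.1 mm; since the bare radius (28 mm) is above r_cr, any added insulation will reduce heat loss.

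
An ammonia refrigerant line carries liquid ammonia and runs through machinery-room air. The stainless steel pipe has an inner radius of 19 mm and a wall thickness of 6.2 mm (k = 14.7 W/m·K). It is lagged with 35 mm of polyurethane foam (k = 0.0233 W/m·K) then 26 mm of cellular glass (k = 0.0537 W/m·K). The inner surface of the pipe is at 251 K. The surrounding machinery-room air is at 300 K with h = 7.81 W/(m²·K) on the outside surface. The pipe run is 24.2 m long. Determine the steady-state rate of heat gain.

Per-layer cylindrical resistances, series-summed:
R_stainless steel pipe wall = ln(25.2/19)/(2π×14.7×24.2) = 1.263×10^-4 K/W
R_polyurethane foam = ln(60.2/25.2)/(2π×0.0233×24.2) = 0.2458 K/W
R_cellular glass = ln(86.2/60.2)/(2π×0.0537×24.2) = 0.04397 K/W
R_outer film = 1/(h_o·2πr_oL) = 1/(7.81×2π×0.0862×24.2) = 0.009769 K/W
R_total = 0.2997 K/W
Q = ΔT/R_total = 49/0.2997

Q ≈ 164 W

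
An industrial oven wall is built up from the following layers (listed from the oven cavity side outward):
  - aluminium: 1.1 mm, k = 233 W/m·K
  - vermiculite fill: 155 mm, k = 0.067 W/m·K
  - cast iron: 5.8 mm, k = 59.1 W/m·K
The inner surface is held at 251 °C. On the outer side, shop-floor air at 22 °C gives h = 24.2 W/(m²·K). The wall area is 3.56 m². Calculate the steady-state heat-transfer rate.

Q ≈ 346 W

Thermal resistances in series:
R_aluminium = L/(kA) = 0.0011/(233×3.56) = 1.326×10^-6 K/W
R_vermiculite fill = L/(kA) = 0.155/(0.067×3.56) = 0.6498 K/W
R_cast iron = L/(kA) = 0.0058/(59.1×3.56) = 2.757×10^-5 K/W
R_outer film = 1/(h_o·A) = 1/(24.2×3.56) = 0.01161 K/W
R_total = 0.6615 K/W
Q = ΔT / R_total = 229 / 0.6615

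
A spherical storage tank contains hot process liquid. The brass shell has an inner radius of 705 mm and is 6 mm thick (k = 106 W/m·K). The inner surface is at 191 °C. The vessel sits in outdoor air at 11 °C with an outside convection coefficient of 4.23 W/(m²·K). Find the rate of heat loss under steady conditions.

For a spherical shell R = (1/r₁ − 1/r₂)/(4πk); film R = 1/(h·4πr²). In series:
R_brass shell = (1/0.705 − 1/0.711)/(4π×106) = 8.986×10^-6 K/W
R_outer film = 1/(h·4πr_o²) = 1/(4.23×4π×0.711²) = 0.03721 K/W
R_total = 0.03722 K/W
Q = ΔT/R_total = 180/0.03722

Q ≈ 4840 W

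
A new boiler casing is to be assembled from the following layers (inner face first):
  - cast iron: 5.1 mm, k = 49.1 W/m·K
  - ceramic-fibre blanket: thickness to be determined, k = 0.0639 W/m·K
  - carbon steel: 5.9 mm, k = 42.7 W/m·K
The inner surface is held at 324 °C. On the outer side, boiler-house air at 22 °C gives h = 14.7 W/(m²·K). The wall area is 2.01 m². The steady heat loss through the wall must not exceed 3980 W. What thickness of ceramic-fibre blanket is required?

Thermal resistances in series:
R_cast iron = L/(kA) = 0.0051/(49.1×2.01) = 5.168×10^-5 K/W
R_carbon steel = L/(kA) = 0.0059/(42.7×2.01) = 6.874×10^-5 K/W
R_outer film = 1/(h_o·A) = 1/(14.7×2.01) = 0.03384 K/W
Sum of the known resistances R_other = 0.03396 K/W
Required total resistance R_tot = ΔT/Q_allow = 302/3980 = 0.07588 K/W
R_ceramic-fibre blanket = R_tot − R_other = 0.04191 K/W
L = R·k·A = 0.04191×0.0639×2.01

L ≈ 5.38 mm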